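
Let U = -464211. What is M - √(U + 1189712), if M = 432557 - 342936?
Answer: 89621 - √725501 ≈ 88769.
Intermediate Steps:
M = 89621
M - √(U + 1189712) = 89621 - √(-464211 + 1189712) = 89621 - √725501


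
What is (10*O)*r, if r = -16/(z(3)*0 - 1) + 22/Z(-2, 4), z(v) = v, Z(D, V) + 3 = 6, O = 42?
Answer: 9800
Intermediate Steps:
Z(D, V) = 3 (Z(D, V) = -3 + 6 = 3)
r = 70/3 (r = -16/(3*0 - 1) + 22/3 = -16/(0 - 1) + 22*(⅓) = -16/(-1) + 22/3 = -16*(-1) + 22/3 = 16 + 22/3 = 70/3 ≈ 23.333)
(10*O)*r = (10*42)*(70/3) = 420*(70/3) = 9800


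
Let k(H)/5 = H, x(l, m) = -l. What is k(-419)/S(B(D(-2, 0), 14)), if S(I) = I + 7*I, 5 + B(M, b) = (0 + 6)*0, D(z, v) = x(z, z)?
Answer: 419/8 ≈ 52.375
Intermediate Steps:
D(z, v) = -z
B(M, b) = -5 (B(M, b) = -5 + (0 + 6)*0 = -5 + 6*0 = -5 + 0 = -5)
k(H) = 5*H
S(I) = 8*I
k(-419)/S(B(D(-2, 0), 14)) = (5*(-419))/((8*(-5))) = -2095/(-40) = -2095*(-1/40) = 419/8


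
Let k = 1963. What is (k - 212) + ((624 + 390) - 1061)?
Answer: 1704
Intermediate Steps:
(k - 212) + ((624 + 390) - 1061) = (1963 - 212) + ((624 + 390) - 1061) = 1751 + (1014 - 1061) = 1751 - 47 = 1704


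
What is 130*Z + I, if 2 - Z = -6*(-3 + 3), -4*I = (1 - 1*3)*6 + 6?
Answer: 523/2 ≈ 261.50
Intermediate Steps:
I = 3/2 (I = -((1 - 1*3)*6 + 6)/4 = -((1 - 3)*6 + 6)/4 = -(-2*6 + 6)/4 = -(-12 + 6)/4 = -¼*(-6) = 3/2 ≈ 1.5000)
Z = 2 (Z = 2 - (-6)*(-3 + 3) = 2 - (-6)*0 = 2 - 1*0 = 2 + 0 = 2)
130*Z + I = 130*2 + 3/2 = 260 + 3/2 = 523/2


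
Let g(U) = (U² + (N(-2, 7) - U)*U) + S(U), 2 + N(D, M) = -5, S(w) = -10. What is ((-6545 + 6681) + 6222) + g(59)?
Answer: 5935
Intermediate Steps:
N(D, M) = -7 (N(D, M) = -2 - 5 = -7)
g(U) = -10 + U² + U*(-7 - U) (g(U) = (U² + (-7 - U)*U) - 10 = (U² + U*(-7 - U)) - 10 = -10 + U² + U*(-7 - U))
((-6545 + 6681) + 6222) + g(59) = ((-6545 + 6681) + 6222) + (-10 - 7*59) = (136 + 6222) + (-10 - 413) = 6358 - 423 = 5935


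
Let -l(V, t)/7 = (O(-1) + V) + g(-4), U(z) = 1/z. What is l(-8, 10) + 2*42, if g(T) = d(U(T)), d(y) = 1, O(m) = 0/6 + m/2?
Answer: 273/2 ≈ 136.50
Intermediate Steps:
O(m) = m/2 (O(m) = 0*(⅙) + m*(½) = 0 + m/2 = m/2)
g(T) = 1
l(V, t) = -7/2 - 7*V (l(V, t) = -7*(((½)*(-1) + V) + 1) = -7*((-½ + V) + 1) = -7*(½ + V) = -7/2 - 7*V)
l(-8, 10) + 2*42 = (-7/2 - 7*(-8)) + 2*42 = (-7/2 + 56) + 84 = 105/2 + 84 = 273/2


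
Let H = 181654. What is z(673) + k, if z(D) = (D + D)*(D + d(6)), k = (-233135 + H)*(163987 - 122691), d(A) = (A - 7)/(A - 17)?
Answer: -23375587352/11 ≈ -2.1251e+9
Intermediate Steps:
d(A) = (-7 + A)/(-17 + A)
k = -2125959376 (k = (-233135 + 181654)*(163987 - 122691) = -51481*41296 = -2125959376)
z(D) = 2*D*(1/11 + D) (z(D) = (D + D)*(D + (-7 + 6)/(-17 + 6)) = (2*D)*(D - 1/(-11)) = (2*D)*(D - 1/11*(-1)) = (2*D)*(D + 1/11) = (2*D)*(1/11 + D) = 2*D*(1/11 + D))
z(673) + k = (2/11)*673*(1 + 11*673) - 2125959376 = (2/11)*673*(1 + 7403) - 2125959376 = (2/11)*673*7404 - 2125959376 = 9965784/11 - 2125959376 = -23375587352/11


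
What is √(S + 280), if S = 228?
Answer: 2*√127 ≈ 22.539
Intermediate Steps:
√(S + 280) = √(228 + 280) = √508 = 2*√127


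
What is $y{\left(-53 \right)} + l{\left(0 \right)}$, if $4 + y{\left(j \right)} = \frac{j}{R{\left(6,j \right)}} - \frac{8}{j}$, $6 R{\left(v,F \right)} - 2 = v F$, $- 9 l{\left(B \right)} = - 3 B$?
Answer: $- \frac{23805}{8374} \approx -2.8427$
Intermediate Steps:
$l{\left(B \right)} = \frac{B}{3}$ ($l{\left(B \right)} = - \frac{\left(-3\right) B}{9} = \frac{B}{3}$)
$R{\left(v,F \right)} = \frac{1}{3} + \frac{F v}{6}$ ($R{\left(v,F \right)} = \frac{1}{3} + \frac{v F}{6} = \frac{1}{3} + \frac{F v}{6}$)
$y{\left(j \right)} = -4 - \frac{8}{j} + \frac{j}{\frac{1}{3} + j}$ ($y{\left(j \right)} = -4 + \left(\frac{j}{\frac{1}{3} + \frac{1}{6} j 6} - \frac{8}{j}\right) = -4 + \left(\frac{j}{\frac{1}{3} + j} - \frac{8}{j}\right) = -4 + \left(- \frac{8}{j} + \frac{j}{\frac{1}{3} + j}\right) = -4 - \frac{8}{j} + \frac{j}{\frac{1}{3} + j}$)
$y{\left(-53 \right)} + l{\left(0 \right)} = \frac{-8 - -1484 - 9 \left(-53\right)^{2}}{\left(-53\right) \left(1 + 3 \left(-53\right)\right)} + \frac{1}{3} \cdot 0 = - \frac{-8 + 1484 - 25281}{53 \left(1 - 159\right)} + 0 = - \frac{-8 + 1484 - 25281}{53 \left(-158\right)} + 0 = \left(- \frac{1}{53}\right) \left(- \frac{1}{158}\right) \left(-23805\right) + 0 = - \frac{23805}{8374} + 0 = - \frac{23805}{8374}$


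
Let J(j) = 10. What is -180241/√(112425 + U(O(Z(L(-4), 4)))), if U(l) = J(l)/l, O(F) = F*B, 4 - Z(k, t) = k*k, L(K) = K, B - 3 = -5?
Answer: -360482*√4047315/1349105 ≈ -537.55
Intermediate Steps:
B = -2 (B = 3 - 5 = -2)
Z(k, t) = 4 - k² (Z(k, t) = 4 - k*k = 4 - k²)
O(F) = -2*F (O(F) = F*(-2) = -2*F)
U(l) = 10/l
-180241/√(112425 + U(O(Z(L(-4), 4)))) = -180241/√(112425 + 10/((-2*(4 - 1*(-4)²)))) = -180241/√(112425 + 10/((-2*(4 - 1*16)))) = -180241/√(112425 + 10/((-2*(4 - 16)))) = -180241/√(112425 + 10/((-2*(-12)))) = -180241/√(112425 + 10/24) = -180241/√(112425 + 10*(1/24)) = -180241/√(112425 + 5/12) = -180241*2*√4047315/1349105 = -360482*√4047315/1349105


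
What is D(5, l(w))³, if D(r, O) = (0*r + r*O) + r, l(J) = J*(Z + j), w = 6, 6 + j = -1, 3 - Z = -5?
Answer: 42875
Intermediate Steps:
Z = 8 (Z = 3 - 1*(-5) = 3 + 5 = 8)
j = -7 (j = -6 - 1 = -7)
l(J) = J (l(J) = J*(8 - 7) = J*1 = J)
D(r, O) = r + O*r (D(r, O) = (0 + O*r) + r = O*r + r = r + O*r)
D(5, l(w))³ = (5*(1 + 6))³ = (5*7)³ = 35³ = 42875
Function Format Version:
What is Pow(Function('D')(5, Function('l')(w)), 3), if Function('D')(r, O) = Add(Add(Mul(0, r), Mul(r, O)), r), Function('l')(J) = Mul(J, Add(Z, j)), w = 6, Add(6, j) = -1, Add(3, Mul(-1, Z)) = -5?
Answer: 42875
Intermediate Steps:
Z = 8 (Z = Add(3, Mul(-1, -5)) = Add(3, 5) = 8)
j = -7 (j = Add(-6, -1) = -7)
Function('l')(J) = J (Function('l')(J) = Mul(J, Add(8, -7)) = Mul(J, 1) = J)
Function('D')(r, O) = Add(r, Mul(O, r)) (Function('D')(r, O) = Add(Add(0, Mul(O, r)), r) = Add(Mul(O, r), r) = Add(r, Mul(O, r)))
Pow(Function('D')(5, Function('l')(w)), 3) = Pow(Mul(5, Add(1, 6)), 3) = Pow(Mul(5, 7), 3) = Pow(35, 3) = 42875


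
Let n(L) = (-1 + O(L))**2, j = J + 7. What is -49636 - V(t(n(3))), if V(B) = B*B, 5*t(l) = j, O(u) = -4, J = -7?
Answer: -49636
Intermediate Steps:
j = 0 (j = -7 + 7 = 0)
n(L) = 25 (n(L) = (-1 - 4)**2 = (-5)**2 = 25)
t(l) = 0 (t(l) = (1/5)*0 = 0)
V(B) = B**2
-49636 - V(t(n(3))) = -49636 - 1*0**2 = -49636 - 1*0 = -49636 + 0 = -49636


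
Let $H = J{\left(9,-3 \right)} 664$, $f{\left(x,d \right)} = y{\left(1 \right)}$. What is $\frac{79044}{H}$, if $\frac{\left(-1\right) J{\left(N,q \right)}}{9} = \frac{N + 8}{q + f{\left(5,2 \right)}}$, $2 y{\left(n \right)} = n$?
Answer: $\frac{32935}{16932} \approx 1.9451$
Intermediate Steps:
$y{\left(n \right)} = \frac{n}{2}$
$f{\left(x,d \right)} = \frac{1}{2}$ ($f{\left(x,d \right)} = \frac{1}{2} \cdot 1 = \frac{1}{2}$)
$J{\left(N,q \right)} = - \frac{9 \left(8 + N\right)}{\frac{1}{2} + q}$ ($J{\left(N,q \right)} = - 9 \frac{N + 8}{q + \frac{1}{2}} = - 9 \frac{8 + N}{\frac{1}{2} + q} = - \frac{9 \left(8 + N\right)}{\frac{1}{2} + q}$)
$H = \frac{203184}{5}$ ($H = \frac{18 \left(-8 - 9\right)}{1 + 2 \left(-3\right)} 664 = \frac{18 \left(-8 - 9\right)}{1 - 6} \cdot 664 = 18 \frac{1}{-5} \left(-17\right) 664 = 18 \left(- \frac{1}{5}\right) \left(-17\right) 664 = \frac{306}{5} \cdot 664 = \frac{203184}{5} \approx 40637.0$)
$\frac{79044}{H} = \frac{79044}{\frac{203184}{5}} = 79044 \cdot \frac{5}{203184} = \frac{32935}{16932}$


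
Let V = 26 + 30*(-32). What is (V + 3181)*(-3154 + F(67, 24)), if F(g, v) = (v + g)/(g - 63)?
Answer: -28143675/4 ≈ -7.0359e+6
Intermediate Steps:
F(g, v) = (g + v)/(-63 + g)
V = -934 (V = 26 - 960 = -934)
(V + 3181)*(-3154 + F(67, 24)) = (-934 + 3181)*(-3154 + (67 + 24)/(-63 + 67)) = 2247*(-3154 + 91/4) = 2247*(-12525/4) = -28143675/4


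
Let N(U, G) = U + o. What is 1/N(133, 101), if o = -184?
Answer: -1/51 ≈ -0.019608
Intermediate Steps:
N(U, G) = -184 + U (N(U, G) = U - 184 = -184 + U)
1/N(133, 101) = 1/(-184 + 133) = 1/(-51) = -1/51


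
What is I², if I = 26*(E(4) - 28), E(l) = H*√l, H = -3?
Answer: 781456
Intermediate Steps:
E(l) = -3*√l
I = -884 (I = 26*(-3*√4 - 28) = 26*(-3*2 - 28) = 26*(-6 - 28) = 26*(-34) = -884)
I² = (-884)² = 781456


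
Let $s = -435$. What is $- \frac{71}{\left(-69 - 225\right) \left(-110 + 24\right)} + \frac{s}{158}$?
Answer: $- \frac{5504879}{1997436} \approx -2.756$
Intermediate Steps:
$- \frac{71}{\left(-69 - 225\right) \left(-110 + 24\right)} + \frac{s}{158} = - \frac{71}{\left(-69 - 225\right) \left(-110 + 24\right)} - \frac{435}{158} = - \frac{71}{\left(-294\right) \left(-86\right)} - \frac{435}{158} = - \frac{71}{25284} - \frac{435}{158} = - \frac{5504879}{1997436}$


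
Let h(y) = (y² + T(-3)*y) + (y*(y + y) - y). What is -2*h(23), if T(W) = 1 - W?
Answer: -3312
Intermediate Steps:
h(y) = 3*y + 3*y² (h(y) = (y² + (1 - 1*(-3))*y) + (y*(y + y) - y) = (y² + (1 + 3)*y) + (y*(2*y) - y) = (y² + 4*y) + (2*y² - y) = (y² + 4*y) + (-y + 2*y²) = 3*y + 3*y²)
-2*h(23) = -6*23*(1 + 23) = -6*23*24 = -2*1656 = -3312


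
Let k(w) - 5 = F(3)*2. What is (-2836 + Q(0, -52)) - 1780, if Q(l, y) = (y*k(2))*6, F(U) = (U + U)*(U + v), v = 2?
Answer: -24896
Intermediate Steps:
F(U) = 2*U*(2 + U) (F(U) = (U + U)*(U + 2) = (2*U)*(2 + U) = 2*U*(2 + U))
k(w) = 65 (k(w) = 5 + (2*3*(2 + 3))*2 = 5 + (2*3*5)*2 = 5 + 30*2 = 5 + 60 = 65)
Q(l, y) = 390*y (Q(l, y) = (y*65)*6 = (65*y)*6 = 390*y)
(-2836 + Q(0, -52)) - 1780 = (-2836 + 390*(-52)) - 1780 = (-2836 - 20280) - 1780 = -23116 - 1780 = -24896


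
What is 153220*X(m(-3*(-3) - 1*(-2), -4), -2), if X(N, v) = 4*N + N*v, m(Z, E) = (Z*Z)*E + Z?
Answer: -144946120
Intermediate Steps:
m(Z, E) = Z + E*Z² (m(Z, E) = Z²*E + Z = E*Z² + Z = Z + E*Z²)
153220*X(m(-3*(-3) - 1*(-2), -4), -2) = 153220*(((-3*(-3) - 1*(-2))*(1 - 4*(-3*(-3) - 1*(-2))))*(4 - 2)) = 153220*(((9 + 2)*(1 - 4*(9 + 2)))*2) = 153220*((11*(1 - 4*11))*2) = 153220*((11*(1 - 44))*2) = 153220*((11*(-43))*2) = 153220*(-473*2) = 153220*(-946) = -144946120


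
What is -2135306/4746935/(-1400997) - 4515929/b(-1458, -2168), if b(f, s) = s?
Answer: 30032922514253675563/14418157593014760 ≈ 2083.0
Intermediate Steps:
-2135306/4746935/(-1400997) - 4515929/b(-1458, -2168) = -2135306/4746935/(-1400997) - 4515929/(-2168) = -2135306*1/4746935*(-1/1400997) - 4515929*(-1/2168) = -2135306/4746935*(-1/1400997) + 4515929/2168 = 2135306/6650441694195 + 4515929/2168 = 30032922514253675563/14418157593014760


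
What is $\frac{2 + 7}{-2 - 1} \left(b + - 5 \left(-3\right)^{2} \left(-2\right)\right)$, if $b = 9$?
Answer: $-297$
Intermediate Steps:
$\frac{2 + 7}{-2 - 1} \left(b + - 5 \left(-3\right)^{2} \left(-2\right)\right) = \frac{2 + 7}{-2 - 1} \left(9 + - 5 \left(-3\right)^{2} \left(-2\right)\right) = \frac{9}{-3} \left(9 + \left(-5\right) 9 \left(-2\right)\right) = 9 \left(- \frac{1}{3}\right) \left(9 - -90\right) = - 3 \left(9 + 90\right) = \left(-3\right) 99 = -297$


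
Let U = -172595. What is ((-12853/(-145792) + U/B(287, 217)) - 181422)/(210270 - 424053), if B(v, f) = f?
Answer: 5764783321747/6763423696512 ≈ 0.85235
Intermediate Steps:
((-12853/(-145792) + U/B(287, 217)) - 181422)/(210270 - 424053) = ((-12853/(-145792) - 172595/217) - 181422)/(210270 - 424053) = ((-12853*(-1/145792) - 172595*1/217) - 181422)/(-213783) = ((12853/145792 - 172595/217) - 181422)*(-1/213783) = (-25160181139/31636864 - 181422)*(-1/213783) = -5764783321747/31636864*(-1/213783) = 5764783321747/6763423696512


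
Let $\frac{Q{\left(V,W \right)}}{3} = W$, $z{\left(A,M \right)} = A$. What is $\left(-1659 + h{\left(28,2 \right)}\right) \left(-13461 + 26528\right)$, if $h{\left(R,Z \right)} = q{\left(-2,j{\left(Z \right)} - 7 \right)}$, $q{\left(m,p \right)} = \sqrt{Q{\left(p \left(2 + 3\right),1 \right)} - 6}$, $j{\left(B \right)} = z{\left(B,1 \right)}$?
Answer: $-21678153 + 13067 i \sqrt{3} \approx -2.1678 \cdot 10^{7} + 22633.0 i$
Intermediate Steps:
$j{\left(B \right)} = B$
$Q{\left(V,W \right)} = 3 W$
$q{\left(m,p \right)} = i \sqrt{3}$ ($q{\left(m,p \right)} = \sqrt{3 \cdot 1 - 6} = \sqrt{3 - 6} = \sqrt{-3} = i \sqrt{3}$)
$h{\left(R,Z \right)} = i \sqrt{3}$
$\left(-1659 + h{\left(28,2 \right)}\right) \left(-13461 + 26528\right) = \left(-1659 + i \sqrt{3}\right) \left(-13461 + 26528\right) = \left(-1659 + i \sqrt{3}\right) 13067 = -21678153 + 13067 i \sqrt{3}$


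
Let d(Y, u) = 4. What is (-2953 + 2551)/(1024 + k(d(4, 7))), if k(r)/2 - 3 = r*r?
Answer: -67/177 ≈ -0.37853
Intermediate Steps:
k(r) = 6 + 2*r**2 (k(r) = 6 + 2*(r*r) = 6 + 2*r**2)
(-2953 + 2551)/(1024 + k(d(4, 7))) = (-2953 + 2551)/(1024 + (6 + 2*4**2)) = -402/(1024 + (6 + 2*16)) = -402/(1024 + (6 + 32)) = -402/(1024 + 38) = -402/1062 = -402*1/1062 = -67/177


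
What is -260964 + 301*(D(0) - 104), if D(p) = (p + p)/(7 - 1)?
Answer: -292268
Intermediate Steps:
D(p) = p/3 (D(p) = (2*p)/6 = (2*p)*(1/6) = p/3)
-260964 + 301*(D(0) - 104) = -260964 + 301*((1/3)*0 - 104) = -260964 + 301*(0 - 104) = -260964 + 301*(-104) = -260964 - 31304 = -292268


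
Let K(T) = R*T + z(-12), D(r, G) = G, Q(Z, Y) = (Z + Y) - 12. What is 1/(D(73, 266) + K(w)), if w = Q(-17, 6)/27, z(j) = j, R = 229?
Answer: 27/1591 ≈ 0.016970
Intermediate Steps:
Q(Z, Y) = -12 + Y + Z (Q(Z, Y) = (Y + Z) - 12 = -12 + Y + Z)
w = -23/27 (w = (-12 + 6 - 17)/27 = -23*1/27 = -23/27 ≈ -0.85185)
K(T) = -12 + 229*T (K(T) = 229*T - 12 = -12 + 229*T)
1/(D(73, 266) + K(w)) = 1/(266 + (-12 + 229*(-23/27))) = 1/(266 + (-12 - 5267/27)) = 1/(266 - 5591/27) = 1/(1591/27) = 27/1591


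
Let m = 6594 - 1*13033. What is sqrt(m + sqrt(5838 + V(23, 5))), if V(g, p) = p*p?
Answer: sqrt(-6439 + sqrt(5863)) ≈ 79.765*I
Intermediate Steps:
m = -6439 (m = 6594 - 13033 = -6439)
V(g, p) = p**2
sqrt(m + sqrt(5838 + V(23, 5))) = sqrt(-6439 + sqrt(5838 + 5**2)) = sqrt(-6439 + sqrt(5838 + 25)) = sqrt(-6439 + sqrt(5863))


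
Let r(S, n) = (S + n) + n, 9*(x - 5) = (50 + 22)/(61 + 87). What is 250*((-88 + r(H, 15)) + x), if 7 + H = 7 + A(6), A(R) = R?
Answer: -434250/37 ≈ -11736.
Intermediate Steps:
x = 187/37 (x = 5 + ((50 + 22)/(61 + 87))/9 = 5 + (72/148)/9 = 5 + (72*(1/148))/9 = 5 + (1/9)*(18/37) = 5 + 2/37 = 187/37 ≈ 5.0541)
H = 6 (H = -7 + (7 + 6) = -7 + 13 = 6)
r(S, n) = S + 2*n
250*((-88 + r(H, 15)) + x) = 250*((-88 + (6 + 2*15)) + 187/37) = 250*((-88 + (6 + 30)) + 187/37) = 250*((-88 + 36) + 187/37) = 250*(-52 + 187/37) = 250*(-1737/37) = -434250/37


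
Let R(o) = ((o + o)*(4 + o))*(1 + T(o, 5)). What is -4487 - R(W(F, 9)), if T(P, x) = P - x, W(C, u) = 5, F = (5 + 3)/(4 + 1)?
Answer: -4577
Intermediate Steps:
F = 8/5 ≈ 1.6000
R(o) = 2*o*(-4 + o)*(4 + o) (R(o) = ((o + o)*(4 + o))*(1 + (o - 1*5)) = ((2*o)*(4 + o))*(1 + (o - 5)) = (2*o*(4 + o))*(1 + (-5 + o)) = (2*o*(4 + o))*(-4 + o) = 2*o*(-4 + o)*(4 + o))
-4487 - R(W(F, 9)) = -4487 - 2*5*(-16 + 5**2) = -4487 - 2*5*(-16 + 25) = -4487 - 2*5*9 = -4487 - 1*90 = -4487 - 90 = -4577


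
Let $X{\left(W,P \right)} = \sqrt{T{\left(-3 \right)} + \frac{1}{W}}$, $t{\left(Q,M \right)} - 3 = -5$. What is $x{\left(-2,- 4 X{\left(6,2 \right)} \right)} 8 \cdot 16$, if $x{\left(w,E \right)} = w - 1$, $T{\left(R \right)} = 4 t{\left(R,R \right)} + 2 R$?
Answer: $-384$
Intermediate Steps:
$t{\left(Q,M \right)} = -2$ ($t{\left(Q,M \right)} = 3 - 5 = -2$)
$T{\left(R \right)} = -8 + 2 R$ ($T{\left(R \right)} = 4 \left(-2\right) + 2 R = -8 + 2 R$)
$X{\left(W,P \right)} = \sqrt{-14 + \frac{1}{W}}$ ($X{\left(W,P \right)} = \sqrt{\left(-8 + 2 \left(-3\right)\right) + \frac{1}{W}} = \sqrt{\left(-8 - 6\right) + \frac{1}{W}} = \sqrt{-14 + \frac{1}{W}}$)
$x{\left(w,E \right)} = -1 + w$
$x{\left(-2,- 4 X{\left(6,2 \right)} \right)} 8 \cdot 16 = \left(-1 - 2\right) 8 \cdot 16 = \left(-3\right) 8 \cdot 16 = \left(-24\right) 16 = -384$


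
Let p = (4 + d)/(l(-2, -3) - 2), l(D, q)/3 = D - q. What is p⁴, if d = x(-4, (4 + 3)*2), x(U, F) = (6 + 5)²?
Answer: 244140625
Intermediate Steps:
l(D, q) = -3*q + 3*D (l(D, q) = 3*(D - q) = -3*q + 3*D)
x(U, F) = 121 (x(U, F) = 11² = 121)
d = 121
p = 125 (p = (4 + 121)/((-3*(-3) + 3*(-2)) - 2) = 125/((9 - 6) - 2) = 125/(3 - 2) = 125/1 = 125*1 = 125)
p⁴ = 125⁴ = 244140625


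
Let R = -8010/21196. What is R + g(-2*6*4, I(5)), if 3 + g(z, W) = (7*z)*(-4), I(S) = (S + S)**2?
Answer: 14207913/10598 ≈ 1340.6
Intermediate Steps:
I(S) = 4*S**2 (I(S) = (2*S)**2 = 4*S**2)
g(z, W) = -3 - 28*z (g(z, W) = -3 + (7*z)*(-4) = -3 - 28*z)
R = -4005/10598 (R = -8010*1/21196 = -4005/10598 ≈ -0.37790)
R + g(-2*6*4, I(5)) = -4005/10598 + (-3 - 28*(-2*6)*4) = -4005/10598 + (-3 - (-336)*4) = -4005/10598 + (-3 - 28*(-48)) = -4005/10598 + (-3 + 1344) = -4005/10598 + 1341 = 14207913/10598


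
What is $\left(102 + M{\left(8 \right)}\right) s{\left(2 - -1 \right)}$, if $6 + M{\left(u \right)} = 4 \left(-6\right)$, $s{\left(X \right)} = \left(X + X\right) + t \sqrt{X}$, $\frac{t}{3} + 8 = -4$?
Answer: $432 - 2592 \sqrt{3} \approx -4057.5$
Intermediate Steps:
$t = -36$ ($t = -24 + 3 \left(-4\right) = -24 - 12 = -36$)
$s{\left(X \right)} = - 36 \sqrt{X} + 2 X$ ($s{\left(X \right)} = \left(X + X\right) - 36 \sqrt{X} = 2 X - 36 \sqrt{X} = - 36 \sqrt{X} + 2 X$)
$M{\left(u \right)} = -30$ ($M{\left(u \right)} = -6 + 4 \left(-6\right) = -6 - 24 = -30$)
$\left(102 + M{\left(8 \right)}\right) s{\left(2 - -1 \right)} = \left(102 - 30\right) \left(- 36 \sqrt{2 - -1} + 2 \left(2 - -1\right)\right) = 72 \left(- 36 \sqrt{2 + 1} + 2 \left(2 + 1\right)\right) = 72 \left(- 36 \sqrt{3} + 2 \cdot 3\right) = 72 \left(- 36 \sqrt{3} + 6\right) = 72 \left(6 - 36 \sqrt{3}\right) = 432 - 2592 \sqrt{3}$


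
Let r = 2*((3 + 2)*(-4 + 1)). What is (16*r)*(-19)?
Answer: 9120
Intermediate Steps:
r = -30 (r = 2*(5*(-3)) = 2*(-15) = -30)
(16*r)*(-19) = (16*(-30))*(-19) = -480*(-19) = 9120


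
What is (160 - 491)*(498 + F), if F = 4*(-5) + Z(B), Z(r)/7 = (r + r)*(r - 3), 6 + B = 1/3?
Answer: -3472190/9 ≈ -3.8580e+5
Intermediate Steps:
B = -17/3 (B = -6 + 1/3 = -17/3 ≈ -5.6667)
Z(r) = 14*r*(-3 + r) (Z(r) = 7*((r + r)*(r - 3)) = 7*((2*r)*(-3 + r)) = 7*(2*r*(-3 + r)) = 14*r*(-3 + r))
F = 6008/9 (F = 4*(-5) + 14*(-17/3)*(-3 - 17/3) = -20 + 14*(-17/3)*(-26/3) = -20 + 6188/9 = 6008/9 ≈ 667.56)
(160 - 491)*(498 + F) = (160 - 491)*(498 + 6008/9) = -331*10490/9 = -3472190/9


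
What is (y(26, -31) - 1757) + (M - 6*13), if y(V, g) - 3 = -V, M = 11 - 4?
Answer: -1851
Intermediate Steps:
M = 7
y(V, g) = 3 - V
(y(26, -31) - 1757) + (M - 6*13) = ((3 - 1*26) - 1757) + (7 - 6*13) = ((3 - 26) - 1757) + (7 - 78) = (-23 - 1757) - 71 = -1780 - 71 = -1851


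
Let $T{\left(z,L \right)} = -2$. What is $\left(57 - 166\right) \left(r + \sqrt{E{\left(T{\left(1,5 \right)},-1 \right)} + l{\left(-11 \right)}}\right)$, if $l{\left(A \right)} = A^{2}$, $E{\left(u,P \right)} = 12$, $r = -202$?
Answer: $22018 - 109 \sqrt{133} \approx 20761.0$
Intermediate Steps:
$\left(57 - 166\right) \left(r + \sqrt{E{\left(T{\left(1,5 \right)},-1 \right)} + l{\left(-11 \right)}}\right) = \left(57 - 166\right) \left(-202 + \sqrt{12 + \left(-11\right)^{2}}\right) = - 109 \left(-202 + \sqrt{12 + 121}\right) = - 109 \left(-202 + \sqrt{133}\right) = 22018 - 109 \sqrt{133}$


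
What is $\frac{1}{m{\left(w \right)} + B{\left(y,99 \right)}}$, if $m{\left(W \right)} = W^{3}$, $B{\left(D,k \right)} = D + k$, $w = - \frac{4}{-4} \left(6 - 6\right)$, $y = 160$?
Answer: $\frac{1}{259} \approx 0.003861$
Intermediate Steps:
$w = 0$ ($w = \left(-4\right) \left(- \frac{1}{4}\right) 0 = 1 \cdot 0 = 0$)
$\frac{1}{m{\left(w \right)} + B{\left(y,99 \right)}} = \frac{1}{0^{3} + \left(160 + 99\right)} = \frac{1}{0 + 259} = \frac{1}{259}$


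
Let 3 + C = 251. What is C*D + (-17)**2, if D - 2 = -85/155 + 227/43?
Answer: 84203/43 ≈ 1958.2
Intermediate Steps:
C = 248 (C = -3 + 251 = 248)
D = 8972/1333 (D = 2 + (-85/155 + 227/43) = 2 + (-85*1/155 + 227*(1/43)) = 2 + (-17/31 + 227/43) = 2 + 6306/1333 = 8972/1333 ≈ 6.7307)
C*D + (-17)**2 = 248*(8972/1333) + (-17)**2 = 71776/43 + 289 = 84203/43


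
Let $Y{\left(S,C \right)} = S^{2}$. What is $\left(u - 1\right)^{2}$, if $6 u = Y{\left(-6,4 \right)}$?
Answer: $25$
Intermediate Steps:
$u = 6$ ($u = \frac{\left(-6\right)^{2}}{6} = \frac{1}{6} \cdot 36 = 6$)
$\left(u - 1\right)^{2} = \left(6 - 1\right)^{2} = 5^{2} = 25$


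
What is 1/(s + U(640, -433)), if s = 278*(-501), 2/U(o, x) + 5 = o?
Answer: -635/88441528 ≈ -7.1799e-6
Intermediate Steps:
U(o, x) = 2/(-5 + o)
s = -139278
1/(s + U(640, -433)) = 1/(-139278 + 2/(-5 + 640)) = 1/(-139278 + 2/635) = 1/(-88441528/635) = -635/88441528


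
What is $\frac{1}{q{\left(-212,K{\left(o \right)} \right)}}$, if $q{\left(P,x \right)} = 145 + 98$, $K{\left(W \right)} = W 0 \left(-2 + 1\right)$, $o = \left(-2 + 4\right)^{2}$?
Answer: $\frac{1}{243} \approx 0.0041152$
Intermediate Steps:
$o = 4$ ($o = 2^{2} = 4$)
$K{\left(W \right)} = 0$ ($K{\left(W \right)} = W 0 \left(-1\right) = W 0 = 0$)
$q{\left(P,x \right)} = 243$
$\frac{1}{q{\left(-212,K{\left(o \right)} \right)}} = \frac{1}{243}$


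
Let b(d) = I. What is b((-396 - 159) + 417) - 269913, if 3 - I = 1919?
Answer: -271829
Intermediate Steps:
I = -1916 (I = 3 - 1*1919 = 3 - 1919 = -1916)
b(d) = -1916
b((-396 - 159) + 417) - 269913 = -1916 - 269913 = -271829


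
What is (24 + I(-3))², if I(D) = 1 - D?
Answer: 784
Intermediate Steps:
(24 + I(-3))² = (24 + (1 - 1*(-3)))² = (24 + (1 + 3))² = (24 + 4)² = 28² = 784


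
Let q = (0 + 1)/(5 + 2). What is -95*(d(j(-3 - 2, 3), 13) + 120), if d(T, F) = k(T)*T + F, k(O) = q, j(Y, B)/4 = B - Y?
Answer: -91485/7 ≈ -13069.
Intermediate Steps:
j(Y, B) = -4*Y + 4*B (j(Y, B) = 4*(B - Y) = -4*Y + 4*B)
q = ⅐ (q = 1/7 = 1*(⅐) = ⅐ ≈ 0.14286)
k(O) = ⅐
d(T, F) = F + T/7 (d(T, F) = T/7 + F = F + T/7)
-95*(d(j(-3 - 2, 3), 13) + 120) = -95*((13 + (-4*(-3 - 2) + 4*3)/7) + 120) = -95*((13 + (-4*(-5) + 12)/7) + 120) = -95*((13 + (20 + 12)/7) + 120) = -95*((13 + (⅐)*32) + 120) = -95*((13 + 32/7) + 120) = -95*(123/7 + 120) = -95*963/7 = -91485/7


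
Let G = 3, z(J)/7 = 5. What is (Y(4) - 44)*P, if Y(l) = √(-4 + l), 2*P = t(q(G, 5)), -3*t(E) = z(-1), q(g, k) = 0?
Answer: 770/3 ≈ 256.67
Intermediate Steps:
z(J) = 35 (z(J) = 7*5 = 35)
t(E) = -35/3 (t(E) = -⅓*35 = -35/3)
P = -35/6 (P = (½)*(-35/3) = -35/6 ≈ -5.8333)
(Y(4) - 44)*P = (√(-4 + 4) - 44)*(-35/6) = (√0 - 44)*(-35/6) = (0 - 44)*(-35/6) = -44*(-35/6) = 770/3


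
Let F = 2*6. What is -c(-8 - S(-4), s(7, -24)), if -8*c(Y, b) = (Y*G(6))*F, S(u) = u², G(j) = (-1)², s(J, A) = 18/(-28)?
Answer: -36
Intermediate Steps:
s(J, A) = -9/14 (s(J, A) = 18*(-1/28) = -9/14)
G(j) = 1
F = 12
c(Y, b) = -3*Y/2 (c(Y, b) = -Y*1*12/8 = -Y*12/8 = -3*Y/2)
-c(-8 - S(-4), s(7, -24)) = -(-3)*(-8 - 1*(-4)²)/2 = -(-3)*(-8 - 1*16)/2 = -(-3)*(-8 - 16)/2 = -(-3)*(-24)/2 = -1*36 = -36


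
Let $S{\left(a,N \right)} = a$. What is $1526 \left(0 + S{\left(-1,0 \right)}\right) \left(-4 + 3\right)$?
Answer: $1526$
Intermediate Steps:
$1526 \left(0 + S{\left(-1,0 \right)}\right) \left(-4 + 3\right) = 1526 \left(0 - 1\right) \left(-4 + 3\right) = 1526 \left(\left(-1\right) \left(-1\right)\right) = 1526 \cdot 1 = 1526$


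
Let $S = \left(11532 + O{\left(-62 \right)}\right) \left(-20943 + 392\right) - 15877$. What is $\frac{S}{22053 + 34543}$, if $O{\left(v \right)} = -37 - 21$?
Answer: $- \frac{235818051}{56596} \approx -4166.7$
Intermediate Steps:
$O{\left(v \right)} = -58$ ($O{\left(v \right)} = -37 - 21 = -58$)
$S = -235818051$ ($S = \left(11532 - 58\right) \left(-20943 + 392\right) - 15877 = 11474 \left(-20551\right) - 15877 = -235802174 - 15877 = -235818051$)
$\frac{S}{22053 + 34543} = - \frac{235818051}{22053 + 34543} = - \frac{235818051}{56596}$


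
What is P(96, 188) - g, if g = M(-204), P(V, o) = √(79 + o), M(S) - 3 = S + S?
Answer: 405 + √267 ≈ 421.34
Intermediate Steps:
M(S) = 3 + 2*S (M(S) = 3 + (S + S) = 3 + 2*S)
g = -405 (g = 3 + 2*(-204) = 3 - 408 = -405)
P(96, 188) - g = √(79 + 188) - 1*(-405) = √267 + 405 = 405 + √267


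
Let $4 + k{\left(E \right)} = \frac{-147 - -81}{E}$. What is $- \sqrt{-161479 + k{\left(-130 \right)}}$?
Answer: $- \frac{i \sqrt{682263530}}{65} \approx - 401.85 i$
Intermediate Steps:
$k{\left(E \right)} = -4 - \frac{66}{E}$ ($k{\left(E \right)} = -4 + \frac{-147 - -81}{E} = -4 + \frac{-147 + 81}{E} = -4 - \frac{66}{E}$)
$- \sqrt{-161479 + k{\left(-130 \right)}} = - \sqrt{-161479 - \left(4 + \frac{66}{-130}\right)} = - \sqrt{-161479 - \frac{227}{65}} = - \sqrt{- \frac{10496362}{65}} = - \frac{i \sqrt{682263530}}{65}$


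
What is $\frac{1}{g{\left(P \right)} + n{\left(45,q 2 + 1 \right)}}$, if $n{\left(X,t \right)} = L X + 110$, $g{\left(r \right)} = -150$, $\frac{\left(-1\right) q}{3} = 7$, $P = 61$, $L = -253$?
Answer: $- \frac{1}{11425} \approx -8.7527 \cdot 10^{-5}$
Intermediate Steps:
$q = -21$ ($q = \left(-3\right) 7 = -21$)
$n{\left(X,t \right)} = 110 - 253 X$ ($n{\left(X,t \right)} = - 253 X + 110 = 110 - 253 X$)
$\frac{1}{g{\left(P \right)} + n{\left(45,q 2 + 1 \right)}} = \frac{1}{-150 + \left(110 - 11385\right)} = \frac{1}{-150 - 11275} = \frac{1}{-11425} = - \frac{1}{11425}$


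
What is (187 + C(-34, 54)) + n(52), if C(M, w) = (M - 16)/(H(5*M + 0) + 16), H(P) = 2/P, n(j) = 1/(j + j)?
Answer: 25989191/141336 ≈ 183.88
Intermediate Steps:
n(j) = 1/(2*j)
C(M, w) = (-16 + M)/(16 + 2/(5*M)) (C(M, w) = (M - 16)/(2/(5*M + 0) + 16) = (-16 + M)/(2/((5*M)) + 16) = (-16 + M)/(2*(1/(5*M)) + 16) = (-16 + M)/(2/(5*M) + 16) = (-16 + M)/(16 + 2/(5*M)))
(187 + C(-34, 54)) + n(52) = (187 + (5/2)*(-34)*(-16 - 34)/(1 + 40*(-34))) + (½)/52 = (187 + (5/2)*(-34)*(-50)/(1 - 1360)) + (½)*(1/52) = (187 + (5/2)*(-34)*(-50)/(-1359)) + 1/104 = (187 + (5/2)*(-34)*(-1/1359)*(-50)) + 1/104 = (187 - 4250/1359) + 1/104 = 249883/1359 + 1/104 = 25989191/141336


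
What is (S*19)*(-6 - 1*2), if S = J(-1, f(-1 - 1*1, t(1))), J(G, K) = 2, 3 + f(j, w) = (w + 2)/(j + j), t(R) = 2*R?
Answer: -304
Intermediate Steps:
f(j, w) = -3 + (2 + w)/(2*j) (f(j, w) = -3 + (w + 2)/(j + j) = -3 + (2 + w)/((2*j)) = -3 + (2 + w)*(1/(2*j)) = -3 + (2 + w)/(2*j))
S = 2
(S*19)*(-6 - 1*2) = (2*19)*(-6 - 1*2) = 38*(-6 - 2) = 38*(-8) = -304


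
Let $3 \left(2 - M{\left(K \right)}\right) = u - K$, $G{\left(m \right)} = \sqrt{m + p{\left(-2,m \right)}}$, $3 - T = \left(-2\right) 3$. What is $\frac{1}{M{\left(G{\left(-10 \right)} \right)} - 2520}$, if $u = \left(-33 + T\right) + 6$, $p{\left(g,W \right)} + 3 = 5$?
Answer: $- \frac{2826}{7098913} - \frac{3 i \sqrt{2}}{28395652} \approx -0.00039809 - 1.4941 \cdot 10^{-7} i$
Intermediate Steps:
$p{\left(g,W \right)} = 2$ ($p{\left(g,W \right)} = -3 + 5 = 2$)
$T = 9$ ($T = 3 - \left(-2\right) 3 = 3 - -6 = 3 + 6 = 9$)
$u = -18$ ($u = \left(-33 + 9\right) + 6 = -24 + 6 = -18$)
$G{\left(m \right)} = \sqrt{2 + m}$ ($G{\left(m \right)} = \sqrt{m + 2} = \sqrt{2 + m}$)
$M{\left(K \right)} = 8 + \frac{K}{3}$ ($M{\left(K \right)} = 2 - \frac{-18 - K}{3} = 2 + \left(6 + \frac{K}{3}\right) = 8 + \frac{K}{3}$)
$\frac{1}{M{\left(G{\left(-10 \right)} \right)} - 2520} = \frac{1}{\left(8 + \frac{\sqrt{2 - 10}}{3}\right) - 2520} = \frac{1}{\left(8 + \frac{\sqrt{-8}}{3}\right) - 2520} = \frac{1}{\left(8 + \frac{2 i \sqrt{2}}{3}\right) - 2520} = \frac{1}{-2512 + \frac{2 i \sqrt{2}}{3}}$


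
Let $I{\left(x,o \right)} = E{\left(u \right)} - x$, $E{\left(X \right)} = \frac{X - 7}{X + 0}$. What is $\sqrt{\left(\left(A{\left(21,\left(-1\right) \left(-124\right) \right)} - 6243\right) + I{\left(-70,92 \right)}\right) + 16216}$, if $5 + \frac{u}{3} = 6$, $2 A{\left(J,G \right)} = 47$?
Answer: $\frac{\sqrt{362346}}{6} \approx 100.33$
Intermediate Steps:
$A{\left(J,G \right)} = \frac{47}{2}$ ($A{\left(J,G \right)} = \frac{1}{2} \cdot 47 = \frac{47}{2}$)
$u = 3$ ($u = -15 + 3 \cdot 6 = -15 + 18 = 3$)
$E{\left(X \right)} = \frac{-7 + X}{X}$
$I{\left(x,o \right)} = - \frac{4}{3} - x$ ($I{\left(x,o \right)} = \frac{-7 + 3}{3} - x = \frac{1}{3} \left(-4\right) - x = - \frac{4}{3} - x$)
$\sqrt{\left(\left(A{\left(21,\left(-1\right) \left(-124\right) \right)} - 6243\right) + I{\left(-70,92 \right)}\right) + 16216} = \sqrt{\left(\left(\frac{47}{2} - 6243\right) - - \frac{206}{3}\right) + 16216} = \sqrt{\left(- \frac{12439}{2} + \left(- \frac{4}{3} + 70\right)\right) + 16216} = \sqrt{\left(- \frac{12439}{2} + \frac{206}{3}\right) + 16216} = \sqrt{- \frac{36905}{6} + 16216} = \sqrt{\frac{60391}{6}} = \frac{\sqrt{362346}}{6}$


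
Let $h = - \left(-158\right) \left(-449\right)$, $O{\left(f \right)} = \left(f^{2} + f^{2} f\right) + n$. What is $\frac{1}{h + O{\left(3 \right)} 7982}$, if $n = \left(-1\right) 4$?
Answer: $\frac{1}{184482} \approx 5.4206 \cdot 10^{-6}$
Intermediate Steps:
$n = -4$
$O{\left(f \right)} = -4 + f^{2} + f^{3}$ ($O{\left(f \right)} = \left(f^{2} + f^{2} f\right) - 4 = \left(f^{2} + f^{3}\right) - 4 = -4 + f^{2} + f^{3}$)
$h = -70942$ ($h = \left(-1\right) 70942 = -70942$)
$\frac{1}{h + O{\left(3 \right)} 7982} = \frac{1}{-70942 + \left(-4 + 3^{2} + 3^{3}\right) 7982} = \frac{1}{-70942 + \left(-4 + 9 + 27\right) 7982} = \frac{1}{-70942 + 32 \cdot 7982} = \frac{1}{-70942 + 255424} = \frac{1}{184482}$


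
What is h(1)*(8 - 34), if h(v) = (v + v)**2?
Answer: -104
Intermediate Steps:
h(v) = 4*v**2 (h(v) = (2*v)**2 = 4*v**2)
h(1)*(8 - 34) = (4*1**2)*(8 - 34) = (4*1)*(-26) = 4*(-26) = -104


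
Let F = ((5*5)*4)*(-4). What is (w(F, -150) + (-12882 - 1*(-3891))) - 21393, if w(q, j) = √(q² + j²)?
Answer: -30384 + 50*√73 ≈ -29957.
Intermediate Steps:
F = -400 (F = (25*4)*(-4) = 100*(-4) = -400)
w(q, j) = √(j² + q²)
(w(F, -150) + (-12882 - 1*(-3891))) - 21393 = (√((-150)² + (-400)²) + (-12882 - 1*(-3891))) - 21393 = (√(22500 + 160000) + (-12882 + 3891)) - 21393 = (√182500 - 8991) - 21393 = (50*√73 - 8991) - 21393 = (-8991 + 50*√73) - 21393 = -30384 + 50*√73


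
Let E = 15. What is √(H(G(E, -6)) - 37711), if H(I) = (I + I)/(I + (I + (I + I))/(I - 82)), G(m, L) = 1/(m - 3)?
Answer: I*√33817702397/947 ≈ 194.19*I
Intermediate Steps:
G(m, L) = 1/(-3 + m)
H(I) = 2*I/(I + 3*I/(-82 + I)) (H(I) = (2*I)/(I + (I + 2*I)/(-82 + I)) = (2*I)/(I + (3*I)/(-82 + I)) = (2*I)/(I + 3*I/(-82 + I)) = 2*I/(I + 3*I/(-82 + I)))
√(H(G(E, -6)) - 37711) = √(2*(-82 + 1/(-3 + 15))/(-79 + 1/(-3 + 15)) - 37711) = √(2*(-82 + 1/12)/(-79 + 1/12) - 37711) = √(2*(-983/12)/(-947/12) - 37711) = √(2*(-12/947)*(-983/12) - 37711) = √(1966/947 - 37711) = √(-35710351/947) = I*√33817702397/947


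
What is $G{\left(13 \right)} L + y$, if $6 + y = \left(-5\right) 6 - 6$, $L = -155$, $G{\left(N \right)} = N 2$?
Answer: $-4072$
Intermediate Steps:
$G{\left(N \right)} = 2 N$
$y = -42$ ($y = -6 - 36 = -42$)
$G{\left(13 \right)} L + y = 2 \cdot 13 \left(-155\right) - 42 = 26 \left(-155\right) - 42 = -4030 - 42 = -4072$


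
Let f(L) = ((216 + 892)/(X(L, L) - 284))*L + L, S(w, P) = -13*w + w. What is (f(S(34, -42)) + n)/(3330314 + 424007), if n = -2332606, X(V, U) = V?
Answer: -403498406/649497533 ≈ -0.62125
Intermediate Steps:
S(w, P) = -12*w
f(L) = L + 1108*L/(-284 + L) (f(L) = ((216 + 892)/(L - 284))*L + L = (1108/(-284 + L))*L + L = 1108*L/(-284 + L) + L = L + 1108*L/(-284 + L))
(f(S(34, -42)) + n)/(3330314 + 424007) = ((-12*34)*(824 - 12*34)/(-284 - 12*34) - 2332606)/(3330314 + 424007) = (-408*(824 - 408)/(-284 - 408) - 2332606)/3754321 = (-408*416/(-692) - 2332606)*(1/3754321) = (-408*(-1/692)*416 - 2332606)*(1/3754321) = (42432/173 - 2332606)*(1/3754321) = -403498406/173*1/3754321 = -403498406/649497533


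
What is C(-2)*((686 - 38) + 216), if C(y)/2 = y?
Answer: -3456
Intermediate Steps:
C(y) = 2*y
C(-2)*((686 - 38) + 216) = (2*(-2))*((686 - 38) + 216) = -4*(648 + 216) = -4*864 = -3456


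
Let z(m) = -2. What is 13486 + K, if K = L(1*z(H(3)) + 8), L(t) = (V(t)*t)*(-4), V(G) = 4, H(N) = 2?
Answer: 13390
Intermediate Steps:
L(t) = -16*t (L(t) = (4*t)*(-4) = -16*t)
K = -96 (K = -16*(1*(-2) + 8) = -16*(-2 + 8) = -16*6 = -96)
13486 + K = 13486 - 96 = 13390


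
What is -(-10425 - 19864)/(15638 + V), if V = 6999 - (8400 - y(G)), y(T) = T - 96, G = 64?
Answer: 30289/14205 ≈ 2.1323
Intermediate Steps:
y(T) = -96 + T
V = -1433 (V = 6999 - (8400 - (-96 + 64)) = 6999 - (8400 - 1*(-32)) = 6999 - (8400 + 32) = 6999 - 1*8432 = 6999 - 8432 = -1433)
-(-10425 - 19864)/(15638 + V) = -(-10425 - 19864)/(15638 - 1433) = -(-30289)/14205 = -1*(-30289/14205) = 30289/14205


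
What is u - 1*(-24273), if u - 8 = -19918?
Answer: 4363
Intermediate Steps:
u = -19910 (u = 8 - 19918 = -19910)
u - 1*(-24273) = -19910 - 1*(-24273) = -19910 + 24273 = 4363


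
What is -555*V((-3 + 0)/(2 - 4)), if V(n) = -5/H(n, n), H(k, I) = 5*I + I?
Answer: 925/3 ≈ 308.33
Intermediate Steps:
H(k, I) = 6*I
V(n) = -5/(6*n) (V(n) = -5*1/(6*n) = -5/(6*n))
-555*V((-3 + 0)/(2 - 4)) = -(-925)/(2*((-3 + 0)/(2 - 4))) = -(-925)/(2*((-3/(-2)))) = -(-925)/(2*((-3*(-½)))) = -(-925)/(2*3/2) = -(-925)*2/(2*3) = -555*(-5/9) = 925/3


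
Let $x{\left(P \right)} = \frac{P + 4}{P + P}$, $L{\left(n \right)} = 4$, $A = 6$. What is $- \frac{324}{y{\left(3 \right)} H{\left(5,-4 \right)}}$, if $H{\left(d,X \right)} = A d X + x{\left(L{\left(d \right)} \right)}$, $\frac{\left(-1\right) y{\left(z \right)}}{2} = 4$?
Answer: $- \frac{81}{238} \approx -0.34034$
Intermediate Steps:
$y{\left(z \right)} = -8$ ($y{\left(z \right)} = \left(-2\right) 4 = -8$)
$x{\left(P \right)} = \frac{4 + P}{2 P}$
$H{\left(d,X \right)} = 1 + 6 X d$ ($H{\left(d,X \right)} = 6 d X + \frac{4 + 4}{2 \cdot 4} = 6 X d + \frac{1}{2} \cdot \frac{1}{4} \cdot 8 = 6 X d + 1 = 1 + 6 X d$)
$- \frac{324}{y{\left(3 \right)} H{\left(5,-4 \right)}} = - \frac{324}{\left(-8\right) \left(1 + 6 \left(-4\right) 5\right)} = - \frac{324}{\left(-8\right) \left(1 - 120\right)} = - \frac{324}{\left(-8\right) \left(-119\right)} = - \frac{324}{952} = \left(-324\right) \frac{1}{952} = - \frac{81}{238}$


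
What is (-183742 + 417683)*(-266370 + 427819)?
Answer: 37769540509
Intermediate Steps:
(-183742 + 417683)*(-266370 + 427819) = 233941*161449 = 37769540509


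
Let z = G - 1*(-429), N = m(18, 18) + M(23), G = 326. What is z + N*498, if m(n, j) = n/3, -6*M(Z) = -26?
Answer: 5901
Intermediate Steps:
M(Z) = 13/3 (M(Z) = -⅙*(-26) = 13/3)
m(n, j) = n/3 (m(n, j) = n*(⅓) = n/3)
N = 31/3 (N = (⅓)*18 + 13/3 = 6 + 13/3 = 31/3 ≈ 10.333)
z = 755 (z = 326 - 1*(-429) = 326 + 429 = 755)
z + N*498 = 755 + (31/3)*498 = 755 + 5146 = 5901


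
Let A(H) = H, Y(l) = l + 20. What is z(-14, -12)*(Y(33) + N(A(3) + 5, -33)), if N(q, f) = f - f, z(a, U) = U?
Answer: -636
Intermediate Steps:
Y(l) = 20 + l
N(q, f) = 0
z(-14, -12)*(Y(33) + N(A(3) + 5, -33)) = -12*((20 + 33) + 0) = -12*(53 + 0) = -12*53 = -636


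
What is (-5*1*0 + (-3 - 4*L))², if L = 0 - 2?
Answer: 25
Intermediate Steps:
L = -2
(-5*1*0 + (-3 - 4*L))² = (-5*1*0 + (-3 - 4*(-2)))² = (-5*0 + (-3 + 8))² = (0 + 5)² = 5² = 25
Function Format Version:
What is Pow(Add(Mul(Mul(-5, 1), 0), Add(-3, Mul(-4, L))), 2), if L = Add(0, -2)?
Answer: 25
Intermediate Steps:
L = -2
Pow(Add(Mul(Mul(-5, 1), 0), Add(-3, Mul(-4, L))), 2) = Pow(Add(Mul(Mul(-5, 1), 0), Add(-3, Mul(-4, -2))), 2) = Pow(Add(Mul(-5, 0), Add(-3, 8)), 2) = Pow(Add(0, 5), 2) = Pow(5, 2) = 25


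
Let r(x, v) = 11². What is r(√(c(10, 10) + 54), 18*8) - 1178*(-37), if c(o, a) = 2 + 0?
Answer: 43707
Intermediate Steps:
c(o, a) = 2
r(x, v) = 121
r(√(c(10, 10) + 54), 18*8) - 1178*(-37) = 121 - 1178*(-37) = 121 - 1*(-43586) = 121 + 43586 = 43707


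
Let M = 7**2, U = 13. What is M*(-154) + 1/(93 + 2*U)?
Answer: -897973/119 ≈ -7546.0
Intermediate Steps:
M = 49
M*(-154) + 1/(93 + 2*U) = 49*(-154) + 1/(93 + 2*13) = -7546 + 1/(93 + 26) = -7546 + 1/119 = -897973/119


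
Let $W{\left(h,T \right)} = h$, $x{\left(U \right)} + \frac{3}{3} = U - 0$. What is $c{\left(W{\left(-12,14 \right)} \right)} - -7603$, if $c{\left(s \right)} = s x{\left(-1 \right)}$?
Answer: $7627$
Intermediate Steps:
$x{\left(U \right)} = -1 + U$ ($x{\left(U \right)} = -1 + \left(U - 0\right) = -1 + \left(U + 0\right) = -1 + U$)
$c{\left(s \right)} = - 2 s$ ($c{\left(s \right)} = s \left(-1 - 1\right) = s \left(-2\right) = - 2 s$)
$c{\left(W{\left(-12,14 \right)} \right)} - -7603 = \left(-2\right) \left(-12\right) - -7603 = 24 + 7603 = 7627$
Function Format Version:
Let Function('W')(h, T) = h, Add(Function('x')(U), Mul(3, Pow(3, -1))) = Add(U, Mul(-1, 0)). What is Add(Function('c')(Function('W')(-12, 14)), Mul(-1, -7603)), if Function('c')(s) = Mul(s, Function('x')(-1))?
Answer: 7627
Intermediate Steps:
Function('x')(U) = Add(-1, U) (Function('x')(U) = Add(-1, Add(U, Mul(-1, 0))) = Add(-1, Add(U, 0)) = Add(-1, U))
Function('c')(s) = Mul(-2, s) (Function('c')(s) = Mul(s, Add(-1, -1)) = Mul(s, -2) = Mul(-2, s))
Add(Function('c')(Function('W')(-12, 14)), Mul(-1, -7603)) = Add(Mul(-2, -12), Mul(-1, -7603)) = Add(24, 7603) = 7627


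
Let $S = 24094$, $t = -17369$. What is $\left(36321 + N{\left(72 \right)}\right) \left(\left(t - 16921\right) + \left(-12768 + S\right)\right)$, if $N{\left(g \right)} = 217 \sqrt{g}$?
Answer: $-834075444 - 29899128 \sqrt{2} \approx -8.7636 \cdot 10^{8}$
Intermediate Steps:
$\left(36321 + N{\left(72 \right)}\right) \left(\left(t - 16921\right) + \left(-12768 + S\right)\right) = \left(36321 + 217 \sqrt{72}\right) \left(\left(-17369 - 16921\right) + \left(-12768 + 24094\right)\right) = \left(36321 + 217 \cdot 6 \sqrt{2}\right) \left(\left(-17369 - 16921\right) + 11326\right) = \left(36321 + 1302 \sqrt{2}\right) \left(-34290 + 11326\right) = \left(36321 + 1302 \sqrt{2}\right) \left(-22964\right) = -834075444 - 29899128 \sqrt{2}$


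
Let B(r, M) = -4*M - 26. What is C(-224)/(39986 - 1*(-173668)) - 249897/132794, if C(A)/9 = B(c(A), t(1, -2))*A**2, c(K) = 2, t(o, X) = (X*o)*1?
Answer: -26971645623/675523078 ≈ -39.927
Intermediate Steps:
t(o, X) = X*o
B(r, M) = -26 - 4*M
C(A) = -162*A**2 (C(A) = 9*((-26 - (-8))*A**2) = 9*((-26 - 4*(-2))*A**2) = 9*((-26 + 8)*A**2) = 9*(-18*A**2) = -162*A**2)
C(-224)/(39986 - 1*(-173668)) - 249897/132794 = (-162*(-224)**2)/(39986 - 1*(-173668)) - 249897/132794 = (-162*50176)/(39986 + 173668) - 249897*1/132794 = -8128512/213654 - 249897/132794 = -8128512*1/213654 - 249897/132794 = -193536/5087 - 249897/132794 = -26971645623/675523078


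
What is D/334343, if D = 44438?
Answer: 44438/334343 ≈ 0.13291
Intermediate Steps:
D/334343 = 44438/334343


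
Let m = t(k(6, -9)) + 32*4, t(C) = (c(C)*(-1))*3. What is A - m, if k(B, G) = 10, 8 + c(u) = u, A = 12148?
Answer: 12026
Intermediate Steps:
c(u) = -8 + u
t(C) = 24 - 3*C (t(C) = ((-8 + C)*(-1))*3 = (8 - C)*3 = 24 - 3*C)
m = 122 (m = (24 - 3*10) + 32*4 = (24 - 30) + 128 = -6 + 128 = 122)
A - m = 12148 - 1*122 = 12148 - 122 = 12026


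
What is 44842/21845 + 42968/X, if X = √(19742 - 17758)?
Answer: 44842/21845 + 5371*√31/31 ≈ 966.71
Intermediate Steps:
X = 8*√31 (X = √1984 = 8*√31 ≈ 44.542)
44842/21845 + 42968/X = 44842/21845 + 42968/((8*√31)) = 44842*(1/21845) + 42968*(√31/248) = 44842/21845 + 5371*√31/31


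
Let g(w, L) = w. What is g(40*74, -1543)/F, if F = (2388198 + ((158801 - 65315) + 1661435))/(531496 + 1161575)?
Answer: 5011490160/4143119 ≈ 1209.6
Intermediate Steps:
F = 4143119/1693071 (F = (2388198 + (93486 + 1661435))/1693071 = (2388198 + 1754921)*(1/1693071) = 4143119*(1/1693071) = 4143119/1693071 ≈ 2.4471)
g(40*74, -1543)/F = (40*74)/(4143119/1693071) = 2960*(1693071/4143119) = 5011490160/4143119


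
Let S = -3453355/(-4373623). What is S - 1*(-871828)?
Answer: 3813050446199/4373623 ≈ 8.7183e+5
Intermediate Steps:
S = 3453355/4373623 (S = -3453355*(-1/4373623) = 3453355/4373623 ≈ 0.78959)
S - 1*(-871828) = 3453355/4373623 - 1*(-871828) = 3453355/4373623 + 871828 = 3813050446199/4373623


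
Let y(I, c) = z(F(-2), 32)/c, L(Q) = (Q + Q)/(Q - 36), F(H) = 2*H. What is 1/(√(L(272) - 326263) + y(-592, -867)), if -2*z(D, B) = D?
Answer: -102306/14469547954745 - 751689*I*√1135713479/14469547954745 ≈ -7.0704e-9 - 0.0017507*I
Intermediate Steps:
z(D, B) = -D/2
L(Q) = 2*Q/(-36 + Q) (L(Q) = (2*Q)/(-36 + Q) = 2*Q/(-36 + Q))
y(I, c) = 2/c (y(I, c) = (-(-2))/c = (-½*(-4))/c = 2/c)
1/(√(L(272) - 326263) + y(-592, -867)) = 1/(√(2*272/(-36 + 272) - 326263) + 2/(-867)) = 1/(√(2*272/236 - 326263) + 2*(-1/867)) = 1/(√(2*272*(1/236) - 326263) - 2/867) = 1/(√(136/59 - 326263) - 2/867) = 1/(√(-19249381/59) - 2/867) = 1/(I*√1135713479/59 - 2/867) = 1/(-2/867 + I*√1135713479/59)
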